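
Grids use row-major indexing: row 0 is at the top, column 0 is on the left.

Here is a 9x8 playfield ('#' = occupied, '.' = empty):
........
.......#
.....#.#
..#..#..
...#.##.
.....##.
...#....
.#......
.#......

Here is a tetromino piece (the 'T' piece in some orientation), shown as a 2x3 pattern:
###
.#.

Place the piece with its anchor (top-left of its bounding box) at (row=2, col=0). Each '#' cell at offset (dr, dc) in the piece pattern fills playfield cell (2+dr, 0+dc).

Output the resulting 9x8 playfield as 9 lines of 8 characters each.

Answer: ........
.......#
###..#.#
.##..#..
...#.##.
.....##.
...#....
.#......
.#......

Derivation:
Fill (2+0,0+0) = (2,0)
Fill (2+0,0+1) = (2,1)
Fill (2+0,0+2) = (2,2)
Fill (2+1,0+1) = (3,1)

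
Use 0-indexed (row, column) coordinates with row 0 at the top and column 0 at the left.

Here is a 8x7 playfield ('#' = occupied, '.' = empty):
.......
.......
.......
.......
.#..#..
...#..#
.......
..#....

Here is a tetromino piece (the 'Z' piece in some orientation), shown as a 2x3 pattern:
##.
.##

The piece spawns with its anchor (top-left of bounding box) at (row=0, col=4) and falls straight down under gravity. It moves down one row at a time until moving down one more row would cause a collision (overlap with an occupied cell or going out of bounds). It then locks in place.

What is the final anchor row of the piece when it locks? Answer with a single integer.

Answer: 3

Derivation:
Spawn at (row=0, col=4). Try each row:
  row 0: fits
  row 1: fits
  row 2: fits
  row 3: fits
  row 4: blocked -> lock at row 3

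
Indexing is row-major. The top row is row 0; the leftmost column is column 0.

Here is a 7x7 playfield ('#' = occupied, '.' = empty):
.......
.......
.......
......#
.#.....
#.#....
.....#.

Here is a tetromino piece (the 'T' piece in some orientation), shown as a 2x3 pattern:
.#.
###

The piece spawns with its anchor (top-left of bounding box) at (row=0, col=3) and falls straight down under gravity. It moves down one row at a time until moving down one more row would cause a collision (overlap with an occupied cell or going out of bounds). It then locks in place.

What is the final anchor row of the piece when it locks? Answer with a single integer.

Answer: 4

Derivation:
Spawn at (row=0, col=3). Try each row:
  row 0: fits
  row 1: fits
  row 2: fits
  row 3: fits
  row 4: fits
  row 5: blocked -> lock at row 4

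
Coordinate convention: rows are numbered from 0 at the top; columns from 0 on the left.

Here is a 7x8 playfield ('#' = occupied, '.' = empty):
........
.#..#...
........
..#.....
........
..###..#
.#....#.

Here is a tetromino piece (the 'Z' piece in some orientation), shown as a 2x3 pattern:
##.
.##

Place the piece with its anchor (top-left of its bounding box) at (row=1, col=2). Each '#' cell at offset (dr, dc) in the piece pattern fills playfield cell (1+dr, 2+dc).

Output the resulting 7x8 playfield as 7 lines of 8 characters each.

Fill (1+0,2+0) = (1,2)
Fill (1+0,2+1) = (1,3)
Fill (1+1,2+1) = (2,3)
Fill (1+1,2+2) = (2,4)

Answer: ........
.####...
...##...
..#.....
........
..###..#
.#....#.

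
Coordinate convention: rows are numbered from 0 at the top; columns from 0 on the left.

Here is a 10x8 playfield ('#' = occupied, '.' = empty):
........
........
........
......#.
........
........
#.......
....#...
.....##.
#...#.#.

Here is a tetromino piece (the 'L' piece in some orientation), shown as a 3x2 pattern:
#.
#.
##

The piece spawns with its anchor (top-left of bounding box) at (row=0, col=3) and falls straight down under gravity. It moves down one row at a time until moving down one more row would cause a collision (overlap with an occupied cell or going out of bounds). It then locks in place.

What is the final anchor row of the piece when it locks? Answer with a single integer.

Spawn at (row=0, col=3). Try each row:
  row 0: fits
  row 1: fits
  row 2: fits
  row 3: fits
  row 4: fits
  row 5: blocked -> lock at row 4

Answer: 4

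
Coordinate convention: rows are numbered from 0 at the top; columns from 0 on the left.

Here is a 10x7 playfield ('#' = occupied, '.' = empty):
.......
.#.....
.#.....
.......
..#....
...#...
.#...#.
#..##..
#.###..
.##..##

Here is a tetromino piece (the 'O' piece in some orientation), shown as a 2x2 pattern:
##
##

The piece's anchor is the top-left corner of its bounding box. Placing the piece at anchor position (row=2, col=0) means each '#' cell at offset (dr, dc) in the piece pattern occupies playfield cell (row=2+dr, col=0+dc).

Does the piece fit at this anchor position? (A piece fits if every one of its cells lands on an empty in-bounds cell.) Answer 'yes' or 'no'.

Answer: no

Derivation:
Check each piece cell at anchor (2, 0):
  offset (0,0) -> (2,0): empty -> OK
  offset (0,1) -> (2,1): occupied ('#') -> FAIL
  offset (1,0) -> (3,0): empty -> OK
  offset (1,1) -> (3,1): empty -> OK
All cells valid: no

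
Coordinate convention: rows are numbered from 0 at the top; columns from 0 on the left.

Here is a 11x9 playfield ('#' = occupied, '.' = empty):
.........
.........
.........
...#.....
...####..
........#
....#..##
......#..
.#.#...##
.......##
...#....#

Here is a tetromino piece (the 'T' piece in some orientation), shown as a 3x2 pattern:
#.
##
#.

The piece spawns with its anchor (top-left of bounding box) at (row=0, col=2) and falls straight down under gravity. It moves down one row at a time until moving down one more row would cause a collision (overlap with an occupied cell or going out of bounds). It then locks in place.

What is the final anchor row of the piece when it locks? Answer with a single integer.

Spawn at (row=0, col=2). Try each row:
  row 0: fits
  row 1: fits
  row 2: blocked -> lock at row 1

Answer: 1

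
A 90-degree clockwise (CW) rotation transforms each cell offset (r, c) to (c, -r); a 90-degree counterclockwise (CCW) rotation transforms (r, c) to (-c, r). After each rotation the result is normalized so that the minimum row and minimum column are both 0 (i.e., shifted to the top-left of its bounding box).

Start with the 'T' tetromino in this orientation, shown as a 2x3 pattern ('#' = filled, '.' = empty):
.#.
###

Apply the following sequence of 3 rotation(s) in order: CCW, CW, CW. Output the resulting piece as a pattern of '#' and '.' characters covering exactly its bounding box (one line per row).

Start:
.#.
###
After rotation 1 (CCW):
.#
##
.#
After rotation 2 (CW):
.#.
###
After rotation 3 (CW):
#.
##
#.

Answer: #.
##
#.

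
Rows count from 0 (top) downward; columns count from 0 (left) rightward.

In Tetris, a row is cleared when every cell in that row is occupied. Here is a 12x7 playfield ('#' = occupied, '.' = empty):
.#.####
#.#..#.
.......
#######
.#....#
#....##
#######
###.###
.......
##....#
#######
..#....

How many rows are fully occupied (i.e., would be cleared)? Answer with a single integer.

Answer: 3

Derivation:
Check each row:
  row 0: 2 empty cells -> not full
  row 1: 4 empty cells -> not full
  row 2: 7 empty cells -> not full
  row 3: 0 empty cells -> FULL (clear)
  row 4: 5 empty cells -> not full
  row 5: 4 empty cells -> not full
  row 6: 0 empty cells -> FULL (clear)
  row 7: 1 empty cell -> not full
  row 8: 7 empty cells -> not full
  row 9: 4 empty cells -> not full
  row 10: 0 empty cells -> FULL (clear)
  row 11: 6 empty cells -> not full
Total rows cleared: 3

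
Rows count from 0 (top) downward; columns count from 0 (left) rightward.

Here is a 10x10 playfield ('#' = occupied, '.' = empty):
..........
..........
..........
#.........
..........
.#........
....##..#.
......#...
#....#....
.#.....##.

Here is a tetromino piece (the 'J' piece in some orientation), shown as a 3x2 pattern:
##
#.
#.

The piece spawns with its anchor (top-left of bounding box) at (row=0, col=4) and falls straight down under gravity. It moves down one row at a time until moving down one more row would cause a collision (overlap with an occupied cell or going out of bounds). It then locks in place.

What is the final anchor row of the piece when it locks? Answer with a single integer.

Spawn at (row=0, col=4). Try each row:
  row 0: fits
  row 1: fits
  row 2: fits
  row 3: fits
  row 4: blocked -> lock at row 3

Answer: 3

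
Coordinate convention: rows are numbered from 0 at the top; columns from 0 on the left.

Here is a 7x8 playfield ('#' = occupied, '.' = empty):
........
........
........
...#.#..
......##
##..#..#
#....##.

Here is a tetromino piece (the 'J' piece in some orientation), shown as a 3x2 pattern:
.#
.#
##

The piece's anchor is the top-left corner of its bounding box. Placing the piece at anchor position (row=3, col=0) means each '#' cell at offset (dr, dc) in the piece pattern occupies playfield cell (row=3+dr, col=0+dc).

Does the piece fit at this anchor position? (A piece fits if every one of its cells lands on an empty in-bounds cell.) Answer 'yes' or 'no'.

Check each piece cell at anchor (3, 0):
  offset (0,1) -> (3,1): empty -> OK
  offset (1,1) -> (4,1): empty -> OK
  offset (2,0) -> (5,0): occupied ('#') -> FAIL
  offset (2,1) -> (5,1): occupied ('#') -> FAIL
All cells valid: no

Answer: no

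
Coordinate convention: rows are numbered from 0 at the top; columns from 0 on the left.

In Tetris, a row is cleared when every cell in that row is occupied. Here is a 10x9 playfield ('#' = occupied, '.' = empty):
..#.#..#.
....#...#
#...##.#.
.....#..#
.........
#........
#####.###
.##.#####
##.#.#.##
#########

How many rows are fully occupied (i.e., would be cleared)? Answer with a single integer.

Check each row:
  row 0: 6 empty cells -> not full
  row 1: 7 empty cells -> not full
  row 2: 5 empty cells -> not full
  row 3: 7 empty cells -> not full
  row 4: 9 empty cells -> not full
  row 5: 8 empty cells -> not full
  row 6: 1 empty cell -> not full
  row 7: 2 empty cells -> not full
  row 8: 3 empty cells -> not full
  row 9: 0 empty cells -> FULL (clear)
Total rows cleared: 1

Answer: 1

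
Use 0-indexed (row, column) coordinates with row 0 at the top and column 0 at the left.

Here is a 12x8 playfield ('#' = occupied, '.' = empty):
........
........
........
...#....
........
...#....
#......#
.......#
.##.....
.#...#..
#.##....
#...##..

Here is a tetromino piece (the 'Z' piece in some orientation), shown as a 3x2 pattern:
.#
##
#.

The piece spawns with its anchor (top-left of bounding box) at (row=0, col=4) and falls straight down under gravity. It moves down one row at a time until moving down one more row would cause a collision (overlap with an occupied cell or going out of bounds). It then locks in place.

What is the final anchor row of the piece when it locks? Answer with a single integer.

Spawn at (row=0, col=4). Try each row:
  row 0: fits
  row 1: fits
  row 2: fits
  row 3: fits
  row 4: fits
  row 5: fits
  row 6: fits
  row 7: fits
  row 8: blocked -> lock at row 7

Answer: 7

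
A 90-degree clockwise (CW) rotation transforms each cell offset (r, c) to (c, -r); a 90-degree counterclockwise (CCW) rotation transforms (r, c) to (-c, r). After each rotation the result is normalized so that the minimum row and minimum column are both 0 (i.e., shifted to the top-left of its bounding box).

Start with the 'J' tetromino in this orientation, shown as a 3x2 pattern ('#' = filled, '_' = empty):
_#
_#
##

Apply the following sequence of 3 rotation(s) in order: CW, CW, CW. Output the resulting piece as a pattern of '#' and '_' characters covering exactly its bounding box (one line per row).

Start:
_#
_#
##
After rotation 1 (CW):
#__
###
After rotation 2 (CW):
##
#_
#_
After rotation 3 (CW):
###
__#

Answer: ###
__#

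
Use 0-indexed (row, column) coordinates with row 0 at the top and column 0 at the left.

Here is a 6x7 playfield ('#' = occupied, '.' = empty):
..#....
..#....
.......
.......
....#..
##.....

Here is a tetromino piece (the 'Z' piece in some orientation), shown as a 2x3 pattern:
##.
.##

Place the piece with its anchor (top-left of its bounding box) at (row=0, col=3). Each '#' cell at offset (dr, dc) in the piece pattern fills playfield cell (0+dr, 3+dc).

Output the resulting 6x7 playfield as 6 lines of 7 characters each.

Answer: ..###..
..#.##.
.......
.......
....#..
##.....

Derivation:
Fill (0+0,3+0) = (0,3)
Fill (0+0,3+1) = (0,4)
Fill (0+1,3+1) = (1,4)
Fill (0+1,3+2) = (1,5)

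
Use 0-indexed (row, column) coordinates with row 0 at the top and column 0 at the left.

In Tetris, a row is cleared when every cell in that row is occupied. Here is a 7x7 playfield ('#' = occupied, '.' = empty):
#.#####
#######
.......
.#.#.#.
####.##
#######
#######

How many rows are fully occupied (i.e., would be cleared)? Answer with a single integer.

Check each row:
  row 0: 1 empty cell -> not full
  row 1: 0 empty cells -> FULL (clear)
  row 2: 7 empty cells -> not full
  row 3: 4 empty cells -> not full
  row 4: 1 empty cell -> not full
  row 5: 0 empty cells -> FULL (clear)
  row 6: 0 empty cells -> FULL (clear)
Total rows cleared: 3

Answer: 3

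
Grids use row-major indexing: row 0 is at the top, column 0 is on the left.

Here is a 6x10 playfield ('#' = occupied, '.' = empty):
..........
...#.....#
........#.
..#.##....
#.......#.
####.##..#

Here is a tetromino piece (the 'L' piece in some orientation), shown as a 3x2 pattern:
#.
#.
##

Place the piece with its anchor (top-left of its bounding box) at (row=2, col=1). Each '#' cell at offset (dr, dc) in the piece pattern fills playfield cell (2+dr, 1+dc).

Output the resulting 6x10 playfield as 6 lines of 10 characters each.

Fill (2+0,1+0) = (2,1)
Fill (2+1,1+0) = (3,1)
Fill (2+2,1+0) = (4,1)
Fill (2+2,1+1) = (4,2)

Answer: ..........
...#.....#
.#......#.
.##.##....
###.....#.
####.##..#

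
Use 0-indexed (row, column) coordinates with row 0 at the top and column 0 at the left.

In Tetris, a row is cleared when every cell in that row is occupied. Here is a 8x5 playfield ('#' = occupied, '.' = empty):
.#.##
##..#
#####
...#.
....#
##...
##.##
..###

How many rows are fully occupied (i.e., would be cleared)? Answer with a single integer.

Check each row:
  row 0: 2 empty cells -> not full
  row 1: 2 empty cells -> not full
  row 2: 0 empty cells -> FULL (clear)
  row 3: 4 empty cells -> not full
  row 4: 4 empty cells -> not full
  row 5: 3 empty cells -> not full
  row 6: 1 empty cell -> not full
  row 7: 2 empty cells -> not full
Total rows cleared: 1

Answer: 1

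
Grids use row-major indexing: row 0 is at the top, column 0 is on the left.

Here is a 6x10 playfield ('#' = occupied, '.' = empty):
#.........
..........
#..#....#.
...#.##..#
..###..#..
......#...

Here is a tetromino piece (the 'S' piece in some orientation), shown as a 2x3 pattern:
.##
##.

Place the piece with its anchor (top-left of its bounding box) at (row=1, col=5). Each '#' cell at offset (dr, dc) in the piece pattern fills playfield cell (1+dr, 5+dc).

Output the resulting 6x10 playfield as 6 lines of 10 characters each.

Fill (1+0,5+1) = (1,6)
Fill (1+0,5+2) = (1,7)
Fill (1+1,5+0) = (2,5)
Fill (1+1,5+1) = (2,6)

Answer: #.........
......##..
#..#.##.#.
...#.##..#
..###..#..
......#...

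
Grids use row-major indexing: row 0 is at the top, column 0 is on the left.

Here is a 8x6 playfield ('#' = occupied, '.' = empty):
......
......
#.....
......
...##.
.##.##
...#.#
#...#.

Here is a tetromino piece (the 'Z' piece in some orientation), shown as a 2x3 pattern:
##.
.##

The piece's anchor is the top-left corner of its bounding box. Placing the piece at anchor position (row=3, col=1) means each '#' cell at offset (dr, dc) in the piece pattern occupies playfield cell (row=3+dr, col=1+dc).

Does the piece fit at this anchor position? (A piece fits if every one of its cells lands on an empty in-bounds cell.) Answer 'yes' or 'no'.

Answer: no

Derivation:
Check each piece cell at anchor (3, 1):
  offset (0,0) -> (3,1): empty -> OK
  offset (0,1) -> (3,2): empty -> OK
  offset (1,1) -> (4,2): empty -> OK
  offset (1,2) -> (4,3): occupied ('#') -> FAIL
All cells valid: no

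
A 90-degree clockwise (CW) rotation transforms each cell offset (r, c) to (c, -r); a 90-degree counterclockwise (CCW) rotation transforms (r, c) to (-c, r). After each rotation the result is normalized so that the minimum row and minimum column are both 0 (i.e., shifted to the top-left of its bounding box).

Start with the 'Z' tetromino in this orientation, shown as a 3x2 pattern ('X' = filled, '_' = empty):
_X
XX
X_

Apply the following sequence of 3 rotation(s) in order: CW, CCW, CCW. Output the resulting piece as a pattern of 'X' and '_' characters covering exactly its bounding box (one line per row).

Answer: XX_
_XX

Derivation:
Start:
_X
XX
X_
After rotation 1 (CW):
XX_
_XX
After rotation 2 (CCW):
_X
XX
X_
After rotation 3 (CCW):
XX_
_XX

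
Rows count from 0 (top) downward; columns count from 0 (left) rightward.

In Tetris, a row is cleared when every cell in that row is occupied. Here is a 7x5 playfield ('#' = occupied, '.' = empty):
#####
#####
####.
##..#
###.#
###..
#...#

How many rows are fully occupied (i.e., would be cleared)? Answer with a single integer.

Check each row:
  row 0: 0 empty cells -> FULL (clear)
  row 1: 0 empty cells -> FULL (clear)
  row 2: 1 empty cell -> not full
  row 3: 2 empty cells -> not full
  row 4: 1 empty cell -> not full
  row 5: 2 empty cells -> not full
  row 6: 3 empty cells -> not full
Total rows cleared: 2

Answer: 2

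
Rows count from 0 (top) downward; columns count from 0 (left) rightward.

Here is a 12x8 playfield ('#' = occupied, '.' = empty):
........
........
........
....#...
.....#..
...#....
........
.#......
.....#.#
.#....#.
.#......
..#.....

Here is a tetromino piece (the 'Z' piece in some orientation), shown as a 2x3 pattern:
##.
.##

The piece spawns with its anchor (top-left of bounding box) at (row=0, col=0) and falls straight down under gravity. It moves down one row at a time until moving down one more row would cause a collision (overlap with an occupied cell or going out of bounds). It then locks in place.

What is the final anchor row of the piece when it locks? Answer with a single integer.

Spawn at (row=0, col=0). Try each row:
  row 0: fits
  row 1: fits
  row 2: fits
  row 3: fits
  row 4: fits
  row 5: fits
  row 6: blocked -> lock at row 5

Answer: 5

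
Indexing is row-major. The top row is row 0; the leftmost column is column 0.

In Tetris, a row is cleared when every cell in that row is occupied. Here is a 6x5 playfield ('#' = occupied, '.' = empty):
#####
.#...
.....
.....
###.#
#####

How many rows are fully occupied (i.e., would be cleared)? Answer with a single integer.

Check each row:
  row 0: 0 empty cells -> FULL (clear)
  row 1: 4 empty cells -> not full
  row 2: 5 empty cells -> not full
  row 3: 5 empty cells -> not full
  row 4: 1 empty cell -> not full
  row 5: 0 empty cells -> FULL (clear)
Total rows cleared: 2

Answer: 2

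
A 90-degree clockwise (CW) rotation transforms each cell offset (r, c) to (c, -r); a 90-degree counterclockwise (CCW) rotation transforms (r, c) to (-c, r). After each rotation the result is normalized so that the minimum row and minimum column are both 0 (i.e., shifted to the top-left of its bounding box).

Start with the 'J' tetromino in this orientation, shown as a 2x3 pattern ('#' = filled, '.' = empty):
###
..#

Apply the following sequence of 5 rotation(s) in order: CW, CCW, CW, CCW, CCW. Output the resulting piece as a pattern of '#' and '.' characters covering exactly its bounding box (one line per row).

Answer: ##
#.
#.

Derivation:
Start:
###
..#
After rotation 1 (CW):
.#
.#
##
After rotation 2 (CCW):
###
..#
After rotation 3 (CW):
.#
.#
##
After rotation 4 (CCW):
###
..#
After rotation 5 (CCW):
##
#.
#.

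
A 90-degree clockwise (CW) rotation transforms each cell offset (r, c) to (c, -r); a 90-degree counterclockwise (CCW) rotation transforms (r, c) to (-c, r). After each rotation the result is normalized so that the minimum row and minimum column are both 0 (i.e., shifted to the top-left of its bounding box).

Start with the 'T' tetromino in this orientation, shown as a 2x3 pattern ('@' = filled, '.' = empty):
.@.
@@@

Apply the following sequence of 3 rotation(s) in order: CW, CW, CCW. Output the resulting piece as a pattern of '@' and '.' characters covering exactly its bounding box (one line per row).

Answer: @.
@@
@.

Derivation:
Start:
.@.
@@@
After rotation 1 (CW):
@.
@@
@.
After rotation 2 (CW):
@@@
.@.
After rotation 3 (CCW):
@.
@@
@.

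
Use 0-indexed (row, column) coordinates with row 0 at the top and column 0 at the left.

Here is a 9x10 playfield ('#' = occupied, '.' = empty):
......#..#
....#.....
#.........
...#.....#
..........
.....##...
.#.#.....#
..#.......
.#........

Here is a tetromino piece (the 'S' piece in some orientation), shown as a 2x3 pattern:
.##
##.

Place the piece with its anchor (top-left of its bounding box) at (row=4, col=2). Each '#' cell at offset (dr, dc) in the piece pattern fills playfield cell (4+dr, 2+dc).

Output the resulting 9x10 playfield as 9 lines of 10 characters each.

Answer: ......#..#
....#.....
#.........
...#.....#
...##.....
..##.##...
.#.#.....#
..#.......
.#........

Derivation:
Fill (4+0,2+1) = (4,3)
Fill (4+0,2+2) = (4,4)
Fill (4+1,2+0) = (5,2)
Fill (4+1,2+1) = (5,3)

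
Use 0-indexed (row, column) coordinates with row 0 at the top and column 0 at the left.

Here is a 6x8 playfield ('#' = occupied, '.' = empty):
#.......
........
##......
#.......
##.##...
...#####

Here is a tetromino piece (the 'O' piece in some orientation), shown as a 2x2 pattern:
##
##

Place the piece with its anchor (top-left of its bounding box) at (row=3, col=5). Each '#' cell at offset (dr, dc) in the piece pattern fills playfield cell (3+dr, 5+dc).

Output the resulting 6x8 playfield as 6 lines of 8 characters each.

Answer: #.......
........
##......
#....##.
##.####.
...#####

Derivation:
Fill (3+0,5+0) = (3,5)
Fill (3+0,5+1) = (3,6)
Fill (3+1,5+0) = (4,5)
Fill (3+1,5+1) = (4,6)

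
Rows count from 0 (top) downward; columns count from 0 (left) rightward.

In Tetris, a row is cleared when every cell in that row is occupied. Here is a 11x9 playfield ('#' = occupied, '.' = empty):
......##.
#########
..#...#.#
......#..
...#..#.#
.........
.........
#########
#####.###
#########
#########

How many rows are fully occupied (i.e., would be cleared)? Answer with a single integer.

Check each row:
  row 0: 7 empty cells -> not full
  row 1: 0 empty cells -> FULL (clear)
  row 2: 6 empty cells -> not full
  row 3: 8 empty cells -> not full
  row 4: 6 empty cells -> not full
  row 5: 9 empty cells -> not full
  row 6: 9 empty cells -> not full
  row 7: 0 empty cells -> FULL (clear)
  row 8: 1 empty cell -> not full
  row 9: 0 empty cells -> FULL (clear)
  row 10: 0 empty cells -> FULL (clear)
Total rows cleared: 4

Answer: 4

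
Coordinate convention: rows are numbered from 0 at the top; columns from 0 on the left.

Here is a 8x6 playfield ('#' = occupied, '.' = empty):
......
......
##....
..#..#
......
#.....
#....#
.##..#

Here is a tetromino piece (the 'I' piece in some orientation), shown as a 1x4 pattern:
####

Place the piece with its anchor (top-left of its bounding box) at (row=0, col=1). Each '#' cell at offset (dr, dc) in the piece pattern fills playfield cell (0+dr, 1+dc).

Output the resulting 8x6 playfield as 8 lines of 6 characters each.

Answer: .####.
......
##....
..#..#
......
#.....
#....#
.##..#

Derivation:
Fill (0+0,1+0) = (0,1)
Fill (0+0,1+1) = (0,2)
Fill (0+0,1+2) = (0,3)
Fill (0+0,1+3) = (0,4)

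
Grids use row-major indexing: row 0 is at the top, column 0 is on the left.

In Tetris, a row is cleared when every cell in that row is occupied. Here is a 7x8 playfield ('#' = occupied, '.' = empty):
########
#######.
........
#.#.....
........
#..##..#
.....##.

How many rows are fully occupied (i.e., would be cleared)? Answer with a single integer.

Check each row:
  row 0: 0 empty cells -> FULL (clear)
  row 1: 1 empty cell -> not full
  row 2: 8 empty cells -> not full
  row 3: 6 empty cells -> not full
  row 4: 8 empty cells -> not full
  row 5: 4 empty cells -> not full
  row 6: 6 empty cells -> not full
Total rows cleared: 1

Answer: 1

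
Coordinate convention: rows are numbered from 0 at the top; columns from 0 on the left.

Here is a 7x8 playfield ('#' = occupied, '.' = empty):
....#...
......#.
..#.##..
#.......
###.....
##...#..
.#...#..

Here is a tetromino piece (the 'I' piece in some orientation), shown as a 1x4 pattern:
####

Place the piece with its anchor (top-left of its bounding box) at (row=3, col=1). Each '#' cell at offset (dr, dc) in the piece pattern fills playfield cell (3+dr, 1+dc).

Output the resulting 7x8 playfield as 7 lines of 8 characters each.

Fill (3+0,1+0) = (3,1)
Fill (3+0,1+1) = (3,2)
Fill (3+0,1+2) = (3,3)
Fill (3+0,1+3) = (3,4)

Answer: ....#...
......#.
..#.##..
#####...
###.....
##...#..
.#...#..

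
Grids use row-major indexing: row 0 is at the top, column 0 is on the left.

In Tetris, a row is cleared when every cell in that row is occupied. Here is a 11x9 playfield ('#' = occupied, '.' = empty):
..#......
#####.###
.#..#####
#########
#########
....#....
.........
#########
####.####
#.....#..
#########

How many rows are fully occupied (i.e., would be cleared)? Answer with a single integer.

Answer: 4

Derivation:
Check each row:
  row 0: 8 empty cells -> not full
  row 1: 1 empty cell -> not full
  row 2: 3 empty cells -> not full
  row 3: 0 empty cells -> FULL (clear)
  row 4: 0 empty cells -> FULL (clear)
  row 5: 8 empty cells -> not full
  row 6: 9 empty cells -> not full
  row 7: 0 empty cells -> FULL (clear)
  row 8: 1 empty cell -> not full
  row 9: 7 empty cells -> not full
  row 10: 0 empty cells -> FULL (clear)
Total rows cleared: 4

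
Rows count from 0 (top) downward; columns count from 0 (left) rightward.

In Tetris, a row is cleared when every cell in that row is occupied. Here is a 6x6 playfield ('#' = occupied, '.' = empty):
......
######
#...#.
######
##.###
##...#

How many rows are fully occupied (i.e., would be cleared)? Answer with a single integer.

Answer: 2

Derivation:
Check each row:
  row 0: 6 empty cells -> not full
  row 1: 0 empty cells -> FULL (clear)
  row 2: 4 empty cells -> not full
  row 3: 0 empty cells -> FULL (clear)
  row 4: 1 empty cell -> not full
  row 5: 3 empty cells -> not full
Total rows cleared: 2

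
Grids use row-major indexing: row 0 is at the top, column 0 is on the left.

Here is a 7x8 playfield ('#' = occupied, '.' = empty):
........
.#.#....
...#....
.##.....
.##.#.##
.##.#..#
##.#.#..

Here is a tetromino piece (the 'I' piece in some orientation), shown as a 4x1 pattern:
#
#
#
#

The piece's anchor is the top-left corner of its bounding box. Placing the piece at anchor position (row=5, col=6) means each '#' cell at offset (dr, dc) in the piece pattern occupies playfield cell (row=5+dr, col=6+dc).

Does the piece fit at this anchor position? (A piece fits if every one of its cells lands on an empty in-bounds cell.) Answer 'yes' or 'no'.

Check each piece cell at anchor (5, 6):
  offset (0,0) -> (5,6): empty -> OK
  offset (1,0) -> (6,6): empty -> OK
  offset (2,0) -> (7,6): out of bounds -> FAIL
  offset (3,0) -> (8,6): out of bounds -> FAIL
All cells valid: no

Answer: no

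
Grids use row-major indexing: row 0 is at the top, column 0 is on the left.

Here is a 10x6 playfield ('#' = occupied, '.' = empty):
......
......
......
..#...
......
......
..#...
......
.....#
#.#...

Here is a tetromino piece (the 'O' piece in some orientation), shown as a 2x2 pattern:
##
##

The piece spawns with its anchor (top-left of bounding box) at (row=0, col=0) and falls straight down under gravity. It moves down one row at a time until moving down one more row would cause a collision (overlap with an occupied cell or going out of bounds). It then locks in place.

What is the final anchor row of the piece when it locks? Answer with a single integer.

Answer: 7

Derivation:
Spawn at (row=0, col=0). Try each row:
  row 0: fits
  row 1: fits
  row 2: fits
  row 3: fits
  row 4: fits
  row 5: fits
  row 6: fits
  row 7: fits
  row 8: blocked -> lock at row 7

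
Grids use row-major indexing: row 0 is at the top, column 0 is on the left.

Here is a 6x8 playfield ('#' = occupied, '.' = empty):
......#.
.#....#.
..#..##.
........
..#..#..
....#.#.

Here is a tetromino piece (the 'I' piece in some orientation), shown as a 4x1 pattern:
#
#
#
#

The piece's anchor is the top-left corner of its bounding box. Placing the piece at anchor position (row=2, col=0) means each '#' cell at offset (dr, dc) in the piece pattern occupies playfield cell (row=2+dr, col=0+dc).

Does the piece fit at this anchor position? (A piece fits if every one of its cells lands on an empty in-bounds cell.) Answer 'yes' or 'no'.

Check each piece cell at anchor (2, 0):
  offset (0,0) -> (2,0): empty -> OK
  offset (1,0) -> (3,0): empty -> OK
  offset (2,0) -> (4,0): empty -> OK
  offset (3,0) -> (5,0): empty -> OK
All cells valid: yes

Answer: yes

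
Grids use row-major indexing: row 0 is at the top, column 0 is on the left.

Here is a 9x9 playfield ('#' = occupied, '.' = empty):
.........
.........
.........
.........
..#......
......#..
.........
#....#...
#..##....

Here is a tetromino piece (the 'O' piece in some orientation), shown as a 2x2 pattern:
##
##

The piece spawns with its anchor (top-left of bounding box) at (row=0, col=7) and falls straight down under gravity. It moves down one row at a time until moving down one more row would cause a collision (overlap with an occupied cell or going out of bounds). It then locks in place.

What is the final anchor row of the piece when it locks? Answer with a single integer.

Spawn at (row=0, col=7). Try each row:
  row 0: fits
  row 1: fits
  row 2: fits
  row 3: fits
  row 4: fits
  row 5: fits
  row 6: fits
  row 7: fits
  row 8: blocked -> lock at row 7

Answer: 7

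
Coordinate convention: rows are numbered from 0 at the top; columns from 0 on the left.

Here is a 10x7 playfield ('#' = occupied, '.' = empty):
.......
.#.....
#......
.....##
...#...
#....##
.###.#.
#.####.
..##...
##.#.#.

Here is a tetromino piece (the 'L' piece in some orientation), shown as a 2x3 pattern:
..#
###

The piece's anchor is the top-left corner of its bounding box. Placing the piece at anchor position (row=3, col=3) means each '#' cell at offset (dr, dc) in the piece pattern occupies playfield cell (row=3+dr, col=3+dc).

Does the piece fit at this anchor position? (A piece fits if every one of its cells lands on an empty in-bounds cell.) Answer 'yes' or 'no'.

Check each piece cell at anchor (3, 3):
  offset (0,2) -> (3,5): occupied ('#') -> FAIL
  offset (1,0) -> (4,3): occupied ('#') -> FAIL
  offset (1,1) -> (4,4): empty -> OK
  offset (1,2) -> (4,5): empty -> OK
All cells valid: no

Answer: no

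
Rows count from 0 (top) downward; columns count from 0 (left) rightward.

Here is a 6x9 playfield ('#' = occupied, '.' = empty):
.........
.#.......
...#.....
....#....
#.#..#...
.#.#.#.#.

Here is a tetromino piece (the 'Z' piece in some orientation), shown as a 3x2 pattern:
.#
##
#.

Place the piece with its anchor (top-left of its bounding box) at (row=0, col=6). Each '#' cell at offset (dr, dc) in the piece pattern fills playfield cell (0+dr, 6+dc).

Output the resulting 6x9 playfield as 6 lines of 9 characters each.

Answer: .......#.
.#....##.
...#..#..
....#....
#.#..#...
.#.#.#.#.

Derivation:
Fill (0+0,6+1) = (0,7)
Fill (0+1,6+0) = (1,6)
Fill (0+1,6+1) = (1,7)
Fill (0+2,6+0) = (2,6)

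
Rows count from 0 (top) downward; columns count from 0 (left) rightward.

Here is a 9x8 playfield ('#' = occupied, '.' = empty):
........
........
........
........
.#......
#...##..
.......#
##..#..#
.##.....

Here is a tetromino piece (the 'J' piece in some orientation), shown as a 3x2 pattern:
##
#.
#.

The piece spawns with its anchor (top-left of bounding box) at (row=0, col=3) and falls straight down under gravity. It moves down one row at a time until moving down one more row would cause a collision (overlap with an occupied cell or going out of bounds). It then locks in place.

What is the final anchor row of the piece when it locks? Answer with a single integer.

Answer: 4

Derivation:
Spawn at (row=0, col=3). Try each row:
  row 0: fits
  row 1: fits
  row 2: fits
  row 3: fits
  row 4: fits
  row 5: blocked -> lock at row 4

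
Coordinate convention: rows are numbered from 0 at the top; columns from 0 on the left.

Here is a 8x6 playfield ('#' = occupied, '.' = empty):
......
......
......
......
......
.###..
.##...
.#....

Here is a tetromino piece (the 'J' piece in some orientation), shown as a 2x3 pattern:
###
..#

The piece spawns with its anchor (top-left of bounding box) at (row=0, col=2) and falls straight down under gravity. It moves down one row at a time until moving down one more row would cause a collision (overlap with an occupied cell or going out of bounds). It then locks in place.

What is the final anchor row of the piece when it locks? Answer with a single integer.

Spawn at (row=0, col=2). Try each row:
  row 0: fits
  row 1: fits
  row 2: fits
  row 3: fits
  row 4: fits
  row 5: blocked -> lock at row 4

Answer: 4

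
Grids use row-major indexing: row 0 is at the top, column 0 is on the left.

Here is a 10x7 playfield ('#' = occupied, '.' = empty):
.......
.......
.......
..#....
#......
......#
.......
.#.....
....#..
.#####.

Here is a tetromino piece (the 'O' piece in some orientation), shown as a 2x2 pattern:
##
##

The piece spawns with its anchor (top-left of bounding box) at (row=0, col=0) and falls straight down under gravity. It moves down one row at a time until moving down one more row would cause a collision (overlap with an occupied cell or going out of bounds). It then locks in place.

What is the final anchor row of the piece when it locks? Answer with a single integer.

Answer: 2

Derivation:
Spawn at (row=0, col=0). Try each row:
  row 0: fits
  row 1: fits
  row 2: fits
  row 3: blocked -> lock at row 2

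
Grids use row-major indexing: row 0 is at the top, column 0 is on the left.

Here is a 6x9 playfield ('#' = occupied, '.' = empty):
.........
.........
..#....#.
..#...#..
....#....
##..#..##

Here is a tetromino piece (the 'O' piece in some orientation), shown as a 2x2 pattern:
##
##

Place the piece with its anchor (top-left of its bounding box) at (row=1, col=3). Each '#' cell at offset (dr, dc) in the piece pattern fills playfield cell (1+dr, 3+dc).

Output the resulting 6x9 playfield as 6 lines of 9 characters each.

Answer: .........
...##....
..###..#.
..#...#..
....#....
##..#..##

Derivation:
Fill (1+0,3+0) = (1,3)
Fill (1+0,3+1) = (1,4)
Fill (1+1,3+0) = (2,3)
Fill (1+1,3+1) = (2,4)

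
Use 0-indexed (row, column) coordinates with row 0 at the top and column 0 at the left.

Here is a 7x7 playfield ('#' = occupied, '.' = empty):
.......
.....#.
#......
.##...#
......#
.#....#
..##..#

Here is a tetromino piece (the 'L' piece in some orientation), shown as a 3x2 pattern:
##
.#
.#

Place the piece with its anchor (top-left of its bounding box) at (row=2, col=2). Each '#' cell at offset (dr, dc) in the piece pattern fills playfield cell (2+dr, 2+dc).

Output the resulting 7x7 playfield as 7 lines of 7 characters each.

Fill (2+0,2+0) = (2,2)
Fill (2+0,2+1) = (2,3)
Fill (2+1,2+1) = (3,3)
Fill (2+2,2+1) = (4,3)

Answer: .......
.....#.
#.##...
.###..#
...#..#
.#....#
..##..#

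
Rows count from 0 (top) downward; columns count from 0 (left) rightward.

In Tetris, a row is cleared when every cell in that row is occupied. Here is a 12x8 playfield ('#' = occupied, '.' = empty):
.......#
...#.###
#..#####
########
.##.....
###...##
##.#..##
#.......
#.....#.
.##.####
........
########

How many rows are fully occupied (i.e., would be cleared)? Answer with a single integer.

Answer: 2

Derivation:
Check each row:
  row 0: 7 empty cells -> not full
  row 1: 4 empty cells -> not full
  row 2: 2 empty cells -> not full
  row 3: 0 empty cells -> FULL (clear)
  row 4: 6 empty cells -> not full
  row 5: 3 empty cells -> not full
  row 6: 3 empty cells -> not full
  row 7: 7 empty cells -> not full
  row 8: 6 empty cells -> not full
  row 9: 2 empty cells -> not full
  row 10: 8 empty cells -> not full
  row 11: 0 empty cells -> FULL (clear)
Total rows cleared: 2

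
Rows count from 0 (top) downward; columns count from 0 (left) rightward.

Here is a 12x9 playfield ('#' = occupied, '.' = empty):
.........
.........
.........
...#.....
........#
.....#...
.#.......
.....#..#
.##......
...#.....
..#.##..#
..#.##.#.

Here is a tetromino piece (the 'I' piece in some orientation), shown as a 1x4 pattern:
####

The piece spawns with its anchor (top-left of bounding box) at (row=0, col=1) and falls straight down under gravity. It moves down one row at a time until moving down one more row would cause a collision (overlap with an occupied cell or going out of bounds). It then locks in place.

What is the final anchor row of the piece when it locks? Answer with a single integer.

Spawn at (row=0, col=1). Try each row:
  row 0: fits
  row 1: fits
  row 2: fits
  row 3: blocked -> lock at row 2

Answer: 2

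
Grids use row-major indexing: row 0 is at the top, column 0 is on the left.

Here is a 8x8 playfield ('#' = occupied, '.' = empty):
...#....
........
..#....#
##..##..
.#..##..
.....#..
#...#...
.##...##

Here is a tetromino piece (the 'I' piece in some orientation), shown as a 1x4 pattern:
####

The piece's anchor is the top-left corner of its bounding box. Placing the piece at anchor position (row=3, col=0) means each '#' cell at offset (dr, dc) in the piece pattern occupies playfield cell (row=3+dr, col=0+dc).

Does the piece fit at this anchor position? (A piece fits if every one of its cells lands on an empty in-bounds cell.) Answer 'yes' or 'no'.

Answer: no

Derivation:
Check each piece cell at anchor (3, 0):
  offset (0,0) -> (3,0): occupied ('#') -> FAIL
  offset (0,1) -> (3,1): occupied ('#') -> FAIL
  offset (0,2) -> (3,2): empty -> OK
  offset (0,3) -> (3,3): empty -> OK
All cells valid: no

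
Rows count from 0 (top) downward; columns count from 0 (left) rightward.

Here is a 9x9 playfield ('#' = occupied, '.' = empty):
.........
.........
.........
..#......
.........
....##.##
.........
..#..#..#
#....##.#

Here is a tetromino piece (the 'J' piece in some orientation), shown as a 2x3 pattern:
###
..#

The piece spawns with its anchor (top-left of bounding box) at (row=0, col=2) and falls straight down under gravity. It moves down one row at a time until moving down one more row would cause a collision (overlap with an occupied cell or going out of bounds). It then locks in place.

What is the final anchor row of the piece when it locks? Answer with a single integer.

Answer: 2

Derivation:
Spawn at (row=0, col=2). Try each row:
  row 0: fits
  row 1: fits
  row 2: fits
  row 3: blocked -> lock at row 2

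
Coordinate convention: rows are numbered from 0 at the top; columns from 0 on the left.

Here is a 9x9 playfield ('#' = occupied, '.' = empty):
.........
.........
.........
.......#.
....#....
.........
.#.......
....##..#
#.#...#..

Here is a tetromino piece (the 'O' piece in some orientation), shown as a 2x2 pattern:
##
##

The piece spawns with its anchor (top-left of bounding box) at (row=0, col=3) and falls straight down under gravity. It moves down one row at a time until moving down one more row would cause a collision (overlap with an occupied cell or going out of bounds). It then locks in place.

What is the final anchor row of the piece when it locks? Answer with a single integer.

Answer: 2

Derivation:
Spawn at (row=0, col=3). Try each row:
  row 0: fits
  row 1: fits
  row 2: fits
  row 3: blocked -> lock at row 2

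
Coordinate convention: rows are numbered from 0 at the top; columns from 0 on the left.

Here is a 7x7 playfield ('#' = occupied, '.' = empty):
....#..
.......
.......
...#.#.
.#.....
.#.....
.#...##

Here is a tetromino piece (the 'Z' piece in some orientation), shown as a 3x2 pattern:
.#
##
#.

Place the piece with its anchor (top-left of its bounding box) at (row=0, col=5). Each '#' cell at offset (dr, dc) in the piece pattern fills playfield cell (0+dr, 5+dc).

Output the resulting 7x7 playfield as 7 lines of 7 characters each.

Answer: ....#.#
.....##
.....#.
...#.#.
.#.....
.#.....
.#...##

Derivation:
Fill (0+0,5+1) = (0,6)
Fill (0+1,5+0) = (1,5)
Fill (0+1,5+1) = (1,6)
Fill (0+2,5+0) = (2,5)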